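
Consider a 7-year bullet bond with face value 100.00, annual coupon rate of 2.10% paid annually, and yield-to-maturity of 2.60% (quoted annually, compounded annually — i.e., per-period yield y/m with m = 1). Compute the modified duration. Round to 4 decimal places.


Coupon per period c = face * coupon_rate / m = 2.100000
Periods per year m = 1; per-period yield y/m = 0.026000
Number of cashflows N = 7
Cashflows (t years, CF_t, discount factor 1/(1+y/m)^(m*t), PV):
  t = 1.0000: CF_t = 2.100000, DF = 0.974659, PV = 2.046784
  t = 2.0000: CF_t = 2.100000, DF = 0.949960, PV = 1.994916
  t = 3.0000: CF_t = 2.100000, DF = 0.925887, PV = 1.944362
  t = 4.0000: CF_t = 2.100000, DF = 0.902424, PV = 1.895090
  t = 5.0000: CF_t = 2.100000, DF = 0.879555, PV = 1.847066
  t = 6.0000: CF_t = 2.100000, DF = 0.857266, PV = 1.800260
  t = 7.0000: CF_t = 102.100000, DF = 0.835542, PV = 85.308875
Price P = sum_t PV_t = 96.837353
First compute Macaulay numerator sum_t t * PV_t:
  t * PV_t at t = 1.0000: 2.046784
  t * PV_t at t = 2.0000: 3.989832
  t * PV_t at t = 3.0000: 5.833087
  t * PV_t at t = 4.0000: 7.580360
  t * PV_t at t = 5.0000: 9.235332
  t * PV_t at t = 6.0000: 10.801557
  t * PV_t at t = 7.0000: 597.162128
Macaulay duration D = 636.649079 / 96.837353 = 6.574416
Modified duration = D / (1 + y/m) = 6.574416 / (1 + 0.026000) = 6.407813

Answer: Modified duration = 6.4078


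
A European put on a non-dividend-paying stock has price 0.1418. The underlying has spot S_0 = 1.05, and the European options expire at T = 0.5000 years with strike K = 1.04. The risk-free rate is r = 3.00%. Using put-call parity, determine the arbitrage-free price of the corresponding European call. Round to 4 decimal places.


Answer: Call price = 0.1673

Derivation:
Put-call parity: C - P = S_0 * exp(-qT) - K * exp(-rT).
S_0 * exp(-qT) = 1.0500 * 1.00000000 = 1.05000000
K * exp(-rT) = 1.0400 * 0.98511194 = 1.02451642
C = P + S*exp(-qT) - K*exp(-rT)
C = 0.1418 + 1.05000000 - 1.02451642 = 0.1673


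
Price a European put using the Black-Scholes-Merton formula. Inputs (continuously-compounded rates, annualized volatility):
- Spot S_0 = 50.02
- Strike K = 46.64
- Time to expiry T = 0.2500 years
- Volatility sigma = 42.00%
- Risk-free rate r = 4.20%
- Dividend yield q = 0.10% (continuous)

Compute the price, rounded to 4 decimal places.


d1 = (ln(S/K) + (r - q + 0.5*sigma^2) * T) / (sigma * sqrt(T)) = 0.48697325
d2 = d1 - sigma * sqrt(T) = 0.27697325
exp(-rT) = 0.98955493; exp(-qT) = 0.99975003
P = K * exp(-rT) * N(-d2) - S_0 * exp(-qT) * N(-d1)
N(-d1) = 0.31313864; N(-d2) = 0.39090032
P = 46.6400 * 0.98955493 * 0.39090032 - 50.0200 * 0.99975003 * 0.31313864 = 2.3819

Answer: Price = 2.3819


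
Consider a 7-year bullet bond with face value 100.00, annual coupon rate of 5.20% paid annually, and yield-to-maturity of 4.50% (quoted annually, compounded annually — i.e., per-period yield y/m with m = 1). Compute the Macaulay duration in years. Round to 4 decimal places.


Coupon per period c = face * coupon_rate / m = 5.200000
Periods per year m = 1; per-period yield y/m = 0.045000
Number of cashflows N = 7
Cashflows (t years, CF_t, discount factor 1/(1+y/m)^(m*t), PV):
  t = 1.0000: CF_t = 5.200000, DF = 0.956938, PV = 4.976077
  t = 2.0000: CF_t = 5.200000, DF = 0.915730, PV = 4.761796
  t = 3.0000: CF_t = 5.200000, DF = 0.876297, PV = 4.556742
  t = 4.0000: CF_t = 5.200000, DF = 0.838561, PV = 4.360519
  t = 5.0000: CF_t = 5.200000, DF = 0.802451, PV = 4.172745
  t = 6.0000: CF_t = 5.200000, DF = 0.767896, PV = 3.993058
  t = 7.0000: CF_t = 105.200000, DF = 0.734828, PV = 77.303954
Price P = sum_t PV_t = 104.124891
Macaulay numerator sum_t t * PV_t:
  t * PV_t at t = 1.0000: 4.976077
  t * PV_t at t = 2.0000: 9.523591
  t * PV_t at t = 3.0000: 13.670227
  t * PV_t at t = 4.0000: 17.442076
  t * PV_t at t = 5.0000: 20.863727
  t * PV_t at t = 6.0000: 23.958347
  t * PV_t at t = 7.0000: 541.127676
Macaulay duration D = (sum_t t * PV_t) / P = 631.561721 / 104.124891 = 6.065425

Answer: Macaulay duration = 6.0654 years


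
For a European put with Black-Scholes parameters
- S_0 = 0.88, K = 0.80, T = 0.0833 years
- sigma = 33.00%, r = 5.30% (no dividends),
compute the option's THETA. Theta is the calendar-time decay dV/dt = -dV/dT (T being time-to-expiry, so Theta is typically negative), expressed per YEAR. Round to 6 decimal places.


d1 = 1.0946731497; d2 = 0.9994294098
phi(d1) = 0.2191293278; exp(-qT) = 1.0000000000; exp(-rT) = 0.9955948313
Theta = -S*exp(-qT)*phi(d1)*sigma/(2*sqrt(T)) + r*K*exp(-rT)*N(-d2) - q*S*exp(-qT)*N(-d1)
N(-d1) = 0.1368299279; N(-d2) = 0.1587933595; sqrt(T) = 0.2886173938
Term 1 = -0.8800 * 1.0000000000 * 0.2191293278 * 0.3300 / (2 * 0.2886173938) = -0.1102413752
Term 2 = 0.0530 * 0.8000 * 0.9955948313 * 0.1587933595 = 0.0067031792
Term 3 = 0 (no dividend yield, q = 0)
Theta = -0.1102413752 + (0.0067031792) + (0.0000000000) = -0.103538

Answer: Theta = -0.103538


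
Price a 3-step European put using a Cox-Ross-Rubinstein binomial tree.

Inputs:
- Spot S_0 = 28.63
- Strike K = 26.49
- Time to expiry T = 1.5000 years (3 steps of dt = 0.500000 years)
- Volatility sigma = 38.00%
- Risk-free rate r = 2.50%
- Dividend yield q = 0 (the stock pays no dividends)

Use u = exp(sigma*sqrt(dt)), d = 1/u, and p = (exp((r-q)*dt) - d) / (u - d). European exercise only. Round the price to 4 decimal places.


Answer: Price = V(0,0) = 3.9160

Derivation:
dt = T/N = 0.500000
u = exp(sigma*sqrt(dt)) = 1.308263; d = 1/u = 0.764372
p = (exp((r-q)*dt) - d) / (u - d) = 0.456353
Discount per step: exp(-r*dt) = 0.987578
Stock lattice S(k, i) with i counting down-moves:
  k=0: S(0,0) = 28.6300
  k=1: S(1,0) = 37.4556; S(1,1) = 21.8840
  k=2: S(2,0) = 49.0018; S(2,1) = 28.6300; S(2,2) = 16.7275
  k=3: S(3,0) = 64.1072; S(3,1) = 37.4556; S(3,2) = 21.8840; S(3,3) = 12.7860
Terminal payoffs V(N, i) = max(K - S_T, 0):
  V(3,0) = 0.000000; V(3,1) = 0.000000; V(3,2) = 4.606027; V(3,3) = 13.703967
Backward induction: V(k, i) = exp(-r*dt) * [p * V(k+1, i) + (1-p) * V(k+1, i+1)].
  V(2,0) = exp(-r*dt) * [p*0.000000 + (1-p)*0.000000] = 0.000000
  V(2,1) = exp(-r*dt) * [p*0.000000 + (1-p)*4.606027] = 2.472947
  V(2,2) = exp(-r*dt) * [p*4.606027 + (1-p)*13.703967] = 9.433438
  V(1,0) = exp(-r*dt) * [p*0.000000 + (1-p)*2.472947] = 1.327710
  V(1,1) = exp(-r*dt) * [p*2.472947 + (1-p)*9.433438] = 6.179272
  V(0,0) = exp(-r*dt) * [p*1.327710 + (1-p)*6.179272] = 3.915991


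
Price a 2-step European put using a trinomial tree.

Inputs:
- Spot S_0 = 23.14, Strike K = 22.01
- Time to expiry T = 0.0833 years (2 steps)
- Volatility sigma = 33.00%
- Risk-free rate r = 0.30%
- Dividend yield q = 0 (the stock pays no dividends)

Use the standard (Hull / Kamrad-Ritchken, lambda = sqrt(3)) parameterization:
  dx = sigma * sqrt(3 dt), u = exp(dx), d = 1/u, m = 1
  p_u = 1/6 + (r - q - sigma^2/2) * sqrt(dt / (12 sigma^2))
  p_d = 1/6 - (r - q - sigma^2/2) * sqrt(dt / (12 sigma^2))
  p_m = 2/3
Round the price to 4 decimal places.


dt = T/N = 0.041650; dx = sigma*sqrt(3*dt) = 0.116649
u = exp(dx) = 1.123725; d = 1/u = 0.889897
p_u = 0.157481, p_m = 0.666667, p_d = 0.175852
Discount per step: exp(-r*dt) = 0.999875
Stock lattice S(k, j) with j the centered position index:
  k=0: S(0,+0) = 23.1400
  k=1: S(1,-1) = 20.5922; S(1,+0) = 23.1400; S(1,+1) = 26.0030
  k=2: S(2,-2) = 18.3250; S(2,-1) = 20.5922; S(2,+0) = 23.1400; S(2,+1) = 26.0030; S(2,+2) = 29.2202
Terminal payoffs V(N, j) = max(K - S_T, 0):
  V(2,-2) = 3.685038; V(2,-1) = 1.417778; V(2,+0) = 0.000000; V(2,+1) = 0.000000; V(2,+2) = 0.000000
Backward induction: V(k, j) = exp(-r*dt) * [p_u * V(k+1, j+1) + p_m * V(k+1, j) + p_d * V(k+1, j-1)]
  V(1,-1) = exp(-r*dt) * [p_u*0.000000 + p_m*1.417778 + p_d*3.685038] = 1.593007
  V(1,+0) = exp(-r*dt) * [p_u*0.000000 + p_m*0.000000 + p_d*1.417778] = 0.249288
  V(1,+1) = exp(-r*dt) * [p_u*0.000000 + p_m*0.000000 + p_d*0.000000] = 0.000000
  V(0,+0) = exp(-r*dt) * [p_u*0.000000 + p_m*0.249288 + p_d*1.593007] = 0.446269

Answer: Price = V(0,0) = 0.4463


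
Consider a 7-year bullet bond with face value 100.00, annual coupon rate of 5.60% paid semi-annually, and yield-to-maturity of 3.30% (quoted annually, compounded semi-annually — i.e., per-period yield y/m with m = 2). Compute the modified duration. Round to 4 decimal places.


Coupon per period c = face * coupon_rate / m = 2.800000
Periods per year m = 2; per-period yield y/m = 0.016500
Number of cashflows N = 14
Cashflows (t years, CF_t, discount factor 1/(1+y/m)^(m*t), PV):
  t = 0.5000: CF_t = 2.800000, DF = 0.983768, PV = 2.754550
  t = 1.0000: CF_t = 2.800000, DF = 0.967799, PV = 2.709838
  t = 1.5000: CF_t = 2.800000, DF = 0.952090, PV = 2.665851
  t = 2.0000: CF_t = 2.800000, DF = 0.936635, PV = 2.622579
  t = 2.5000: CF_t = 2.800000, DF = 0.921432, PV = 2.580008
  t = 3.0000: CF_t = 2.800000, DF = 0.906475, PV = 2.538129
  t = 3.5000: CF_t = 2.800000, DF = 0.891761, PV = 2.496930
  t = 4.0000: CF_t = 2.800000, DF = 0.877285, PV = 2.456399
  t = 4.5000: CF_t = 2.800000, DF = 0.863045, PV = 2.416527
  t = 5.0000: CF_t = 2.800000, DF = 0.849036, PV = 2.377301
  t = 5.5000: CF_t = 2.800000, DF = 0.835254, PV = 2.338712
  t = 6.0000: CF_t = 2.800000, DF = 0.821696, PV = 2.300750
  t = 6.5000: CF_t = 2.800000, DF = 0.808359, PV = 2.263404
  t = 7.0000: CF_t = 102.800000, DF = 0.795237, PV = 81.750375
Price P = sum_t PV_t = 114.271353
First compute Macaulay numerator sum_t t * PV_t:
  t * PV_t at t = 0.5000: 1.377275
  t * PV_t at t = 1.0000: 2.709838
  t * PV_t at t = 1.5000: 3.998777
  t * PV_t at t = 2.0000: 5.245157
  t * PV_t at t = 2.5000: 6.450021
  t * PV_t at t = 3.0000: 7.614388
  t * PV_t at t = 3.5000: 8.739255
  t * PV_t at t = 4.0000: 9.825597
  t * PV_t at t = 4.5000: 10.874370
  t * PV_t at t = 5.0000: 11.886506
  t * PV_t at t = 5.5000: 12.862918
  t * PV_t at t = 6.0000: 13.804500
  t * PV_t at t = 6.5000: 14.712125
  t * PV_t at t = 7.0000: 572.252624
Macaulay duration D = 682.353350 / 114.271353 = 5.971342
Modified duration = D / (1 + y/m) = 5.971342 / (1 + 0.016500) = 5.874414

Answer: Modified duration = 5.8744


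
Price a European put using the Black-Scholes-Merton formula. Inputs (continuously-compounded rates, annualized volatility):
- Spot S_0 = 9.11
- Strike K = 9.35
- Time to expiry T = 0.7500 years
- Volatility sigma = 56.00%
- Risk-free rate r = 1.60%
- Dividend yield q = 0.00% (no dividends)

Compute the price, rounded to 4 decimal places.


d1 = (ln(S/K) + (r - q + 0.5*sigma^2) * T) / (sigma * sqrt(T)) = 0.21361211
d2 = d1 - sigma * sqrt(T) = -0.27136212
exp(-rT) = 0.98807171; exp(-qT) = 1.00000000
P = K * exp(-rT) * N(-d2) - S_0 * exp(-qT) * N(-d1)
N(-d1) = 0.41542478; N(-d2) = 0.60694373
P = 9.3500 * 0.98807171 * 0.60694373 - 9.1100 * 1.00000000 * 0.41542478 = 1.8227

Answer: Price = 1.8227


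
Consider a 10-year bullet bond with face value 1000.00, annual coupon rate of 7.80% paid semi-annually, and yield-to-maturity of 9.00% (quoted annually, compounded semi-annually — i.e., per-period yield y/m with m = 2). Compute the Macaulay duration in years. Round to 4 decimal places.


Coupon per period c = face * coupon_rate / m = 39.000000
Periods per year m = 2; per-period yield y/m = 0.045000
Number of cashflows N = 20
Cashflows (t years, CF_t, discount factor 1/(1+y/m)^(m*t), PV):
  t = 0.5000: CF_t = 39.000000, DF = 0.956938, PV = 37.320574
  t = 1.0000: CF_t = 39.000000, DF = 0.915730, PV = 35.713468
  t = 1.5000: CF_t = 39.000000, DF = 0.876297, PV = 34.175568
  t = 2.0000: CF_t = 39.000000, DF = 0.838561, PV = 32.703892
  t = 2.5000: CF_t = 39.000000, DF = 0.802451, PV = 31.295591
  t = 3.0000: CF_t = 39.000000, DF = 0.767896, PV = 29.947934
  t = 3.5000: CF_t = 39.000000, DF = 0.734828, PV = 28.658310
  t = 4.0000: CF_t = 39.000000, DF = 0.703185, PV = 27.424220
  t = 4.5000: CF_t = 39.000000, DF = 0.672904, PV = 26.243273
  t = 5.0000: CF_t = 39.000000, DF = 0.643928, PV = 25.113180
  t = 5.5000: CF_t = 39.000000, DF = 0.616199, PV = 24.031751
  t = 6.0000: CF_t = 39.000000, DF = 0.589664, PV = 22.996891
  t = 6.5000: CF_t = 39.000000, DF = 0.564272, PV = 22.006594
  t = 7.0000: CF_t = 39.000000, DF = 0.539973, PV = 21.058942
  t = 7.5000: CF_t = 39.000000, DF = 0.516720, PV = 20.152097
  t = 8.0000: CF_t = 39.000000, DF = 0.494469, PV = 19.284304
  t = 8.5000: CF_t = 39.000000, DF = 0.473176, PV = 18.453879
  t = 9.0000: CF_t = 39.000000, DF = 0.452800, PV = 17.659214
  t = 9.5000: CF_t = 39.000000, DF = 0.433302, PV = 16.898770
  t = 10.0000: CF_t = 1039.000000, DF = 0.414643, PV = 430.813931
Price P = sum_t PV_t = 921.952381
Macaulay numerator sum_t t * PV_t:
  t * PV_t at t = 0.5000: 18.660287
  t * PV_t at t = 1.0000: 35.713468
  t * PV_t at t = 1.5000: 51.263351
  t * PV_t at t = 2.0000: 65.407785
  t * PV_t at t = 2.5000: 78.238977
  t * PV_t at t = 3.0000: 89.843801
  t * PV_t at t = 3.5000: 100.304084
  t * PV_t at t = 4.0000: 109.696880
  t * PV_t at t = 4.5000: 118.094727
  t * PV_t at t = 5.0000: 125.565898
  t * PV_t at t = 5.5000: 132.174629
  t * PV_t at t = 6.0000: 137.981344
  t * PV_t at t = 6.5000: 143.042861
  t * PV_t at t = 7.0000: 147.412591
  t * PV_t at t = 7.5000: 151.140729
  t * PV_t at t = 8.0000: 154.274429
  t * PV_t at t = 8.5000: 156.857972
  t * PV_t at t = 9.0000: 158.932929
  t * PV_t at t = 9.5000: 160.538313
  t * PV_t at t = 10.0000: 4308.139312
Macaulay duration D = (sum_t t * PV_t) / P = 6443.284369 / 921.952381 = 6.988739

Answer: Macaulay duration = 6.9887 years


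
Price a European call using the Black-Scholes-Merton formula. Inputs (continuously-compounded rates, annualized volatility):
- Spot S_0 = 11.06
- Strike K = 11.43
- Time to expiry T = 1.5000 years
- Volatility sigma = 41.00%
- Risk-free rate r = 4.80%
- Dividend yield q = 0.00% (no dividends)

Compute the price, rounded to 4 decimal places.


Answer: Price = 2.3689

Derivation:
d1 = (ln(S/K) + (r - q + 0.5*sigma^2) * T) / (sigma * sqrt(T)) = 0.32892568
d2 = d1 - sigma * sqrt(T) = -0.17321971
exp(-rT) = 0.93053090; exp(-qT) = 1.00000000
C = S_0 * exp(-qT) * N(d1) - K * exp(-rT) * N(d2)
N(d1) = 0.62889407; N(d2) = 0.43123936
C = 11.0600 * 1.00000000 * 0.62889407 - 11.4300 * 0.93053090 * 0.43123936 = 2.3689


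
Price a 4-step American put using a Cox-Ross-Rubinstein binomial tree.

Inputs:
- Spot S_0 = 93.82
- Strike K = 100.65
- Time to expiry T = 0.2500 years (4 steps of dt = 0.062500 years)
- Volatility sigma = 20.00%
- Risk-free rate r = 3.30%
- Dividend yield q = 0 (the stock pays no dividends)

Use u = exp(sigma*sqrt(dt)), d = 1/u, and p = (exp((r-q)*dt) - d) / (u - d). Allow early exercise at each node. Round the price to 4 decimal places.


dt = T/N = 0.062500
u = exp(sigma*sqrt(dt)) = 1.051271; d = 1/u = 0.951229
p = (exp((r-q)*dt) - d) / (u - d) = 0.508140
Discount per step: exp(-r*dt) = 0.997940
Stock lattice S(k, i) with i counting down-moves:
  k=0: S(0,0) = 93.8200
  k=1: S(1,0) = 98.6303; S(1,1) = 89.2443
  k=2: S(2,0) = 103.6871; S(2,1) = 93.8200; S(2,2) = 84.8918
  k=3: S(3,0) = 109.0033; S(3,1) = 98.6303; S(3,2) = 89.2443; S(3,3) = 80.7516
  k=4: S(4,0) = 114.5920; S(4,1) = 103.6871; S(4,2) = 93.8200; S(4,3) = 84.8918; S(4,4) = 76.8133
Terminal payoffs V(N, i) = max(K - S_T, 0):
  V(4,0) = 0.000000; V(4,1) = 0.000000; V(4,2) = 6.830000; V(4,3) = 15.758153; V(4,4) = 23.836681
Backward induction: V(k, i) = exp(-r*dt) * [p * V(k+1, i) + (1-p) * V(k+1, i+1)]; then take max(V_cont, immediate exercise) for American.
  V(3,0) = exp(-r*dt) * [p*0.000000 + (1-p)*0.000000] = 0.000000; exercise = 0.000000; V(3,0) = max -> 0.000000
  V(3,1) = exp(-r*dt) * [p*0.000000 + (1-p)*6.830000] = 3.352480; exercise = 2.019746; V(3,1) = max -> 3.352480
  V(3,2) = exp(-r*dt) * [p*6.830000 + (1-p)*15.758153] = 11.198279; exercise = 11.405655; V(3,2) = max -> 11.405655
  V(3,3) = exp(-r*dt) * [p*15.758153 + (1-p)*23.836681] = 19.691001; exercise = 19.898378; V(3,3) = max -> 19.898378
  V(2,0) = exp(-r*dt) * [p*0.000000 + (1-p)*3.352480] = 1.645552; exercise = 0.000000; V(2,0) = max -> 1.645552
  V(2,1) = exp(-r*dt) * [p*3.352480 + (1-p)*11.405655] = 7.298444; exercise = 6.830000; V(2,1) = max -> 7.298444
  V(2,2) = exp(-r*dt) * [p*11.405655 + (1-p)*19.898378] = 15.550777; exercise = 15.758153; V(2,2) = max -> 15.758153
  V(1,0) = exp(-r*dt) * [p*1.645552 + (1-p)*7.298444] = 4.416863; exercise = 2.019746; V(1,0) = max -> 4.416863
  V(1,1) = exp(-r*dt) * [p*7.298444 + (1-p)*15.758153] = 11.435824; exercise = 11.405655; V(1,1) = max -> 11.435824
  V(0,0) = exp(-r*dt) * [p*4.416863 + (1-p)*11.435824] = 7.852993; exercise = 6.830000; V(0,0) = max -> 7.852993

Answer: Price = V(0,0) = 7.8530


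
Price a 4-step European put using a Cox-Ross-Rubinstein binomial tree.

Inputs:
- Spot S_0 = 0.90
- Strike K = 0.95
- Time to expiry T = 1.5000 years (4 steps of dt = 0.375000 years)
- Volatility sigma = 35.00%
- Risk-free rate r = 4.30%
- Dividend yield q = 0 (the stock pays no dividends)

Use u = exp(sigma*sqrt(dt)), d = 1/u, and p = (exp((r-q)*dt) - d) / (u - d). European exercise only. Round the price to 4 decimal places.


dt = T/N = 0.375000
u = exp(sigma*sqrt(dt)) = 1.239032; d = 1/u = 0.807082
p = (exp((r-q)*dt) - d) / (u - d) = 0.484255
Discount per step: exp(-r*dt) = 0.984004
Stock lattice S(k, i) with i counting down-moves:
  k=0: S(0,0) = 0.9000
  k=1: S(1,0) = 1.1151; S(1,1) = 0.7264
  k=2: S(2,0) = 1.3817; S(2,1) = 0.9000; S(2,2) = 0.5862
  k=3: S(3,0) = 1.7119; S(3,1) = 1.1151; S(3,2) = 0.7264; S(3,3) = 0.4731
  k=4: S(4,0) = 2.1212; S(4,1) = 1.3817; S(4,2) = 0.9000; S(4,3) = 0.5862; S(4,4) = 0.3819
Terminal payoffs V(N, i) = max(K - S_T, 0):
  V(4,0) = 0.000000; V(4,1) = 0.000000; V(4,2) = 0.050000; V(4,3) = 0.363757; V(4,4) = 0.568133
Backward induction: V(k, i) = exp(-r*dt) * [p * V(k+1, i) + (1-p) * V(k+1, i+1)].
  V(3,0) = exp(-r*dt) * [p*0.000000 + (1-p)*0.000000] = 0.000000
  V(3,1) = exp(-r*dt) * [p*0.000000 + (1-p)*0.050000] = 0.025375
  V(3,2) = exp(-r*dt) * [p*0.050000 + (1-p)*0.363757] = 0.208431
  V(3,3) = exp(-r*dt) * [p*0.363757 + (1-p)*0.568133] = 0.461658
  V(2,0) = exp(-r*dt) * [p*0.000000 + (1-p)*0.025375] = 0.012878
  V(2,1) = exp(-r*dt) * [p*0.025375 + (1-p)*0.208431] = 0.117869
  V(2,2) = exp(-r*dt) * [p*0.208431 + (1-p)*0.461658] = 0.333608
  V(1,0) = exp(-r*dt) * [p*0.012878 + (1-p)*0.117869] = 0.065954
  V(1,1) = exp(-r*dt) * [p*0.117869 + (1-p)*0.333608] = 0.225470
  V(0,0) = exp(-r*dt) * [p*0.065954 + (1-p)*0.225470] = 0.145853

Answer: Price = V(0,0) = 0.1459


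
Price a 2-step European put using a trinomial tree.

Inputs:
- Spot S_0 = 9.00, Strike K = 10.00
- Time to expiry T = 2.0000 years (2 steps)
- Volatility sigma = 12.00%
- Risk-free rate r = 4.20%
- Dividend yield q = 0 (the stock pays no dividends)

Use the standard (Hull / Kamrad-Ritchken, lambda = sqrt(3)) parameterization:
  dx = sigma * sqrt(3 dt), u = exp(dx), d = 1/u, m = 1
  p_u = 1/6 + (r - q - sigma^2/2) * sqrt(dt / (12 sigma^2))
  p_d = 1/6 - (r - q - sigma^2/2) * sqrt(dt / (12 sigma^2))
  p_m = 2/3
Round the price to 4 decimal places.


dt = T/N = 1.000000; dx = sigma*sqrt(3*dt) = 0.207846
u = exp(dx) = 1.231024; d = 1/u = 0.812332
p_u = 0.250382, p_m = 0.666667, p_d = 0.082951
Discount per step: exp(-r*dt) = 0.958870
Stock lattice S(k, j) with j the centered position index:
  k=0: S(0,+0) = 9.0000
  k=1: S(1,-1) = 7.3110; S(1,+0) = 9.0000; S(1,+1) = 11.0792
  k=2: S(2,-2) = 5.9390; S(2,-1) = 7.3110; S(2,+0) = 9.0000; S(2,+1) = 11.0792; S(2,+2) = 13.6388
Terminal payoffs V(N, j) = max(K - S_T, 0):
  V(2,-2) = 4.061050; V(2,-1) = 2.689012; V(2,+0) = 1.000000; V(2,+1) = 0.000000; V(2,+2) = 0.000000
Backward induction: V(k, j) = exp(-r*dt) * [p_u * V(k+1, j+1) + p_m * V(k+1, j) + p_d * V(k+1, j-1)]
  V(1,-1) = exp(-r*dt) * [p_u*1.000000 + p_m*2.689012 + p_d*4.061050] = 2.282038
  V(1,+0) = exp(-r*dt) * [p_u*0.000000 + p_m*1.000000 + p_d*2.689012] = 0.853128
  V(1,+1) = exp(-r*dt) * [p_u*0.000000 + p_m*0.000000 + p_d*1.000000] = 0.079539
  V(0,+0) = exp(-r*dt) * [p_u*0.079539 + p_m*0.853128 + p_d*2.282038] = 0.745966

Answer: Price = V(0,0) = 0.7460


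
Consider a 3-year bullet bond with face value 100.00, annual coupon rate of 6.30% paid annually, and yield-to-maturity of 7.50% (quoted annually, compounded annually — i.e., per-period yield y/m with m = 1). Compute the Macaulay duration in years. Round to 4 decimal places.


Coupon per period c = face * coupon_rate / m = 6.300000
Periods per year m = 1; per-period yield y/m = 0.075000
Number of cashflows N = 3
Cashflows (t years, CF_t, discount factor 1/(1+y/m)^(m*t), PV):
  t = 1.0000: CF_t = 6.300000, DF = 0.930233, PV = 5.860465
  t = 2.0000: CF_t = 6.300000, DF = 0.865333, PV = 5.451595
  t = 3.0000: CF_t = 106.300000, DF = 0.804961, PV = 85.567309
Price P = sum_t PV_t = 96.879369
Macaulay numerator sum_t t * PV_t:
  t * PV_t at t = 1.0000: 5.860465
  t * PV_t at t = 2.0000: 10.903191
  t * PV_t at t = 3.0000: 256.701926
Macaulay duration D = (sum_t t * PV_t) / P = 273.465582 / 96.879369 = 2.822743

Answer: Macaulay duration = 2.8227 years


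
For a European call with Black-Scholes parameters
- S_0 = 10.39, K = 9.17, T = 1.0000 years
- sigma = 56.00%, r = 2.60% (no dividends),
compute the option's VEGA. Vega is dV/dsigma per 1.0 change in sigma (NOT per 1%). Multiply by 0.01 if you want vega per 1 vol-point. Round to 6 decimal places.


d1 = 0.5494759265; d2 = -0.0105240735
phi(d1) = 0.3430426724; exp(-qT) = 1.0000000000; exp(-rT) = 0.9743350896
Vega = S * exp(-qT) * phi(d1) * sqrt(T) = 10.3900 * 1.0000000000 * 0.3430426724 * 1.0000000000 = 3.564213

Answer: Vega = 3.564213


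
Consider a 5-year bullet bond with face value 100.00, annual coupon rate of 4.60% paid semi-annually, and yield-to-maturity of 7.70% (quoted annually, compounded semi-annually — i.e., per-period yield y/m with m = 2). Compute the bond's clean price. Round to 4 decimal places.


Answer: Price = 87.3337

Derivation:
Coupon per period c = face * coupon_rate / m = 2.300000
Periods per year m = 2; per-period yield y/m = 0.038500
Number of cashflows N = 10
Cashflows (t years, CF_t, discount factor 1/(1+y/m)^(m*t), PV):
  t = 0.5000: CF_t = 2.300000, DF = 0.962927, PV = 2.214733
  t = 1.0000: CF_t = 2.300000, DF = 0.927229, PV = 2.132627
  t = 1.5000: CF_t = 2.300000, DF = 0.892854, PV = 2.053564
  t = 2.0000: CF_t = 2.300000, DF = 0.859754, PV = 1.977433
  t = 2.5000: CF_t = 2.300000, DF = 0.827880, PV = 1.904124
  t = 3.0000: CF_t = 2.300000, DF = 0.797188, PV = 1.833533
  t = 3.5000: CF_t = 2.300000, DF = 0.767635, PV = 1.765559
  t = 4.0000: CF_t = 2.300000, DF = 0.739176, PV = 1.700105
  t = 4.5000: CF_t = 2.300000, DF = 0.711773, PV = 1.637078
  t = 5.0000: CF_t = 102.300000, DF = 0.685386, PV = 70.114949
Price P = sum_t PV_t = 87.333707


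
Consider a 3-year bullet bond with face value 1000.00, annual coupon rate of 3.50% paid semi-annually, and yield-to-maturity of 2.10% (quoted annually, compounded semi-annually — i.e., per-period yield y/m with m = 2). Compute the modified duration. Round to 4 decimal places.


Answer: Modified duration = 2.8470

Derivation:
Coupon per period c = face * coupon_rate / m = 17.500000
Periods per year m = 2; per-period yield y/m = 0.010500
Number of cashflows N = 6
Cashflows (t years, CF_t, discount factor 1/(1+y/m)^(m*t), PV):
  t = 0.5000: CF_t = 17.500000, DF = 0.989609, PV = 17.318159
  t = 1.0000: CF_t = 17.500000, DF = 0.979326, PV = 17.138208
  t = 1.5000: CF_t = 17.500000, DF = 0.969150, PV = 16.960127
  t = 2.0000: CF_t = 17.500000, DF = 0.959080, PV = 16.783896
  t = 2.5000: CF_t = 17.500000, DF = 0.949114, PV = 16.609496
  t = 3.0000: CF_t = 1017.500000, DF = 0.939252, PV = 955.688832
Price P = sum_t PV_t = 1040.498718
First compute Macaulay numerator sum_t t * PV_t:
  t * PV_t at t = 0.5000: 8.659080
  t * PV_t at t = 1.0000: 17.138208
  t * PV_t at t = 1.5000: 25.440190
  t * PV_t at t = 2.0000: 33.567792
  t * PV_t at t = 2.5000: 41.523740
  t * PV_t at t = 3.0000: 2867.066495
Macaulay duration D = 2993.395505 / 1040.498718 = 2.876885
Modified duration = D / (1 + y/m) = 2.876885 / (1 + 0.010500) = 2.846992


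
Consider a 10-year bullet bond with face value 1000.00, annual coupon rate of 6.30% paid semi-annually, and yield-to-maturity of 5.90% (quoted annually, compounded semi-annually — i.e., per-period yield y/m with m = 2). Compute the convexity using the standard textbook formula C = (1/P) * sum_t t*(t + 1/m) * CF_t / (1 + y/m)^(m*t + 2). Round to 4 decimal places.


Coupon per period c = face * coupon_rate / m = 31.500000
Periods per year m = 2; per-period yield y/m = 0.029500
Number of cashflows N = 20
Cashflows (t years, CF_t, discount factor 1/(1+y/m)^(m*t), PV):
  t = 0.5000: CF_t = 31.500000, DF = 0.971345, PV = 30.597377
  t = 1.0000: CF_t = 31.500000, DF = 0.943512, PV = 29.720619
  t = 1.5000: CF_t = 31.500000, DF = 0.916476, PV = 28.868984
  t = 2.0000: CF_t = 31.500000, DF = 0.890214, PV = 28.041752
  t = 2.5000: CF_t = 31.500000, DF = 0.864706, PV = 27.238225
  t = 3.0000: CF_t = 31.500000, DF = 0.839928, PV = 26.457722
  t = 3.5000: CF_t = 31.500000, DF = 0.815860, PV = 25.699584
  t = 4.0000: CF_t = 31.500000, DF = 0.792482, PV = 24.963171
  t = 4.5000: CF_t = 31.500000, DF = 0.769773, PV = 24.247859
  t = 5.0000: CF_t = 31.500000, DF = 0.747716, PV = 23.553044
  t = 5.5000: CF_t = 31.500000, DF = 0.726290, PV = 22.878139
  t = 6.0000: CF_t = 31.500000, DF = 0.705479, PV = 22.222573
  t = 6.5000: CF_t = 31.500000, DF = 0.685263, PV = 21.585792
  t = 7.0000: CF_t = 31.500000, DF = 0.665627, PV = 20.967258
  t = 7.5000: CF_t = 31.500000, DF = 0.646554, PV = 20.366448
  t = 8.0000: CF_t = 31.500000, DF = 0.628027, PV = 19.782854
  t = 8.5000: CF_t = 31.500000, DF = 0.610031, PV = 19.215982
  t = 9.0000: CF_t = 31.500000, DF = 0.592551, PV = 18.665354
  t = 9.5000: CF_t = 31.500000, DF = 0.575572, PV = 18.130504
  t = 10.0000: CF_t = 1031.500000, DF = 0.559079, PV = 576.689725
Price P = sum_t PV_t = 1029.892967
Convexity numerator sum_t t*(t + 1/m) * CF_t / (1+y/m)^(m*t + 2):
  t = 0.5000: term = 14.434492
  t = 1.0000: term = 42.062629
  t = 1.5000: term = 81.714674
  t = 2.0000: term = 132.288610
  t = 2.5000: term = 192.746882
  t = 3.0000: term = 262.113292
  t = 3.5000: term = 339.470024
  t = 4.0000: term = 423.954793
  t = 4.5000: term = 514.758126
  t = 5.0000: term = 611.120759
  t = 5.5000: term = 712.331142
  t = 6.0000: term = 817.723064
  t = 6.5000: term = 926.673377
  t = 7.0000: term = 1038.599817
  t = 7.5000: term = 1152.958931
  t = 8.0000: term = 1269.244088
  t = 8.5000: term = 1386.983584
  t = 9.0000: term = 1505.738828
  t = 9.5000: term = 1625.102615
  t = 10.0000: term = 57131.918816
Convexity = (1/P) * sum = 70181.938542 / 1029.892967 = 68.144886

Answer: Convexity = 68.1449


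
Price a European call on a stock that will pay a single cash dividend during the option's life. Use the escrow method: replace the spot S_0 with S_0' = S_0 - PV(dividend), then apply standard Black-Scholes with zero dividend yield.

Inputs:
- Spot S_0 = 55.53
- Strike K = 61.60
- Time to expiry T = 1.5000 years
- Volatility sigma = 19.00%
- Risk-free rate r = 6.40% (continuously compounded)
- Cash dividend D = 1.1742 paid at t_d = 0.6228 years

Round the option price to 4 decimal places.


Answer: Price = 4.3689

Derivation:
PV(D) = D * exp(-r * t_d) = 1.1742 * 0.96092473 = 1.12831782
S_0' = S_0 - PV(D) = 55.5300 - 1.12831782 = 54.40168218
d1 = (ln(S_0'/K) + (r + sigma^2/2)*T) / (sigma*sqrt(T)) = -0.00512156
d2 = d1 - sigma*sqrt(T) = -0.23782308
exp(-rT) = 0.90846402
N(d1) = 0.49795680; N(d2) = 0.40600916
C = S_0' * N(d1) - K * exp(-rT) * N(d2) = 54.40168218 * 0.49795680 - 61.6000 * 0.90846402 * 0.40600916 = 4.3689


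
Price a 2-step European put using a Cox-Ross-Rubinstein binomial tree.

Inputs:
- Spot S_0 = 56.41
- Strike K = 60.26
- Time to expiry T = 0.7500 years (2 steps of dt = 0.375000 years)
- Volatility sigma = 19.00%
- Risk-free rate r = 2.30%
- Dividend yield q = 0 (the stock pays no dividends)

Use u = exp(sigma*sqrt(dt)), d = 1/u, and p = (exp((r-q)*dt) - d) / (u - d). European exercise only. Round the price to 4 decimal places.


dt = T/N = 0.375000
u = exp(sigma*sqrt(dt)) = 1.123390; d = 1/u = 0.890163
p = (exp((r-q)*dt) - d) / (u - d) = 0.508086
Discount per step: exp(-r*dt) = 0.991412
Stock lattice S(k, i) with i counting down-moves:
  k=0: S(0,0) = 56.4100
  k=1: S(1,0) = 63.3704; S(1,1) = 50.2141
  k=2: S(2,0) = 71.1897; S(2,1) = 56.4100; S(2,2) = 44.6987
Terminal payoffs V(N, i) = max(K - S_T, 0):
  V(2,0) = 0.000000; V(2,1) = 3.850000; V(2,2) = 15.561277
Backward induction: V(k, i) = exp(-r*dt) * [p * V(k+1, i) + (1-p) * V(k+1, i+1)].
  V(1,0) = exp(-r*dt) * [p*0.000000 + (1-p)*3.850000] = 1.877604
  V(1,1) = exp(-r*dt) * [p*3.850000 + (1-p)*15.561277] = 9.528401
  V(0,0) = exp(-r*dt) * [p*1.877604 + (1-p)*9.528401] = 5.592691

Answer: Price = V(0,0) = 5.5927


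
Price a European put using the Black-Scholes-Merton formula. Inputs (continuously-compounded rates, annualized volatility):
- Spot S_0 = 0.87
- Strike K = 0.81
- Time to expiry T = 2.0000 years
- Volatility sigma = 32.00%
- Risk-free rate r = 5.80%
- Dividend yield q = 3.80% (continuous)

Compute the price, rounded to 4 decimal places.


d1 = (ln(S/K) + (r - q + 0.5*sigma^2) * T) / (sigma * sqrt(T)) = 0.47256601
d2 = d1 - sigma * sqrt(T) = 0.02001767
exp(-rT) = 0.89047522; exp(-qT) = 0.92681621
P = K * exp(-rT) * N(-d2) - S_0 * exp(-qT) * N(-d1)
N(-d1) = 0.31826142; N(-d2) = 0.49201464
P = 0.8100 * 0.89047522 * 0.49201464 - 0.8700 * 0.92681621 * 0.31826142 = 0.0983

Answer: Price = 0.0983


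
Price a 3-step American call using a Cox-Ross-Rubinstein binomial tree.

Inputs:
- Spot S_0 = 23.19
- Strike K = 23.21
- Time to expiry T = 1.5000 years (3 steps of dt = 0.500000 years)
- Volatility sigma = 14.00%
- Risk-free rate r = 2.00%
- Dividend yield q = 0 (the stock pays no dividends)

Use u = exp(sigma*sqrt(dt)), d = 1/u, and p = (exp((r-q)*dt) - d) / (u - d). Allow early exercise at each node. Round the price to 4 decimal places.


dt = T/N = 0.500000
u = exp(sigma*sqrt(dt)) = 1.104061; d = 1/u = 0.905747
p = (exp((r-q)*dt) - d) / (u - d) = 0.525950
Discount per step: exp(-r*dt) = 0.990050
Stock lattice S(k, i) with i counting down-moves:
  k=0: S(0,0) = 23.1900
  k=1: S(1,0) = 25.6032; S(1,1) = 21.0043
  k=2: S(2,0) = 28.2675; S(2,1) = 23.1900; S(2,2) = 19.0246
  k=3: S(3,0) = 31.2090; S(3,1) = 25.6032; S(3,2) = 21.0043; S(3,3) = 17.2315
Terminal payoffs V(N, i) = max(S_T - K, 0):
  V(3,0) = 7.998984; V(3,1) = 2.393168; V(3,2) = 0.000000; V(3,3) = 0.000000
Backward induction: V(k, i) = exp(-r*dt) * [p * V(k+1, i) + (1-p) * V(k+1, i+1)]; then take max(V_cont, immediate exercise) for American.
  V(2,0) = exp(-r*dt) * [p*7.998984 + (1-p)*2.393168] = 5.288396; exercise = 5.057452; V(2,0) = max -> 5.288396
  V(2,1) = exp(-r*dt) * [p*2.393168 + (1-p)*0.000000] = 1.246162; exercise = 0.000000; V(2,1) = max -> 1.246162
  V(2,2) = exp(-r*dt) * [p*0.000000 + (1-p)*0.000000] = 0.000000; exercise = 0.000000; V(2,2) = max -> 0.000000
  V(1,0) = exp(-r*dt) * [p*5.288396 + (1-p)*1.246162] = 3.338620; exercise = 2.393168; V(1,0) = max -> 3.338620
  V(1,1) = exp(-r*dt) * [p*1.246162 + (1-p)*0.000000] = 0.648897; exercise = 0.000000; V(1,1) = max -> 0.648897
  V(0,0) = exp(-r*dt) * [p*3.338620 + (1-p)*0.648897] = 2.043023; exercise = 0.000000; V(0,0) = max -> 2.043023

Answer: Price = V(0,0) = 2.0430


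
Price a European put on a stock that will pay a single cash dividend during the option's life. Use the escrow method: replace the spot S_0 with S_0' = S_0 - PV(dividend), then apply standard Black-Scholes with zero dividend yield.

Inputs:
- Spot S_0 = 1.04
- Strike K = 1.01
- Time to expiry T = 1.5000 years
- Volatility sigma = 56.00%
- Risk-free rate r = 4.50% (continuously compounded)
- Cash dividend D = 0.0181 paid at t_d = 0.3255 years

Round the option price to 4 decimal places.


Answer: Price = 0.2265

Derivation:
PV(D) = D * exp(-r * t_d) = 0.0181 * 0.98545925 = 0.01783681
S_0' = S_0 - PV(D) = 1.0400 - 0.01783681 = 1.02216319
d1 = (ln(S_0'/K) + (r + sigma^2/2)*T) / (sigma*sqrt(T)) = 0.45879938
d2 = d1 - sigma*sqrt(T) = -0.22705775
exp(-rT) = 0.93472772
N(-d1) = 0.32318912; N(-d2) = 0.58981058
P = K * exp(-rT) * N(-d2) - S_0' * N(-d1) = 1.0100 * 0.93472772 * 0.58981058 - 1.02216319 * 0.32318912 = 0.2265


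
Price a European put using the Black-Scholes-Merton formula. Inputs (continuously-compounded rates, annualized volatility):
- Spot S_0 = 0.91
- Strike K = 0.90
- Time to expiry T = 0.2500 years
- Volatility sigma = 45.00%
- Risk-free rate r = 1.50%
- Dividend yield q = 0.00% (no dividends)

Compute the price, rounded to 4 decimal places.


Answer: Price = 0.0744

Derivation:
d1 = (ln(S/K) + (r - q + 0.5*sigma^2) * T) / (sigma * sqrt(T)) = 0.17827705
d2 = d1 - sigma * sqrt(T) = -0.04672295
exp(-rT) = 0.99625702; exp(-qT) = 1.00000000
P = K * exp(-rT) * N(-d2) - S_0 * exp(-qT) * N(-d1)
N(-d1) = 0.42925270; N(-d2) = 0.51863298
P = 0.9000 * 0.99625702 * 0.51863298 - 0.9100 * 1.00000000 * 0.42925270 = 0.0744


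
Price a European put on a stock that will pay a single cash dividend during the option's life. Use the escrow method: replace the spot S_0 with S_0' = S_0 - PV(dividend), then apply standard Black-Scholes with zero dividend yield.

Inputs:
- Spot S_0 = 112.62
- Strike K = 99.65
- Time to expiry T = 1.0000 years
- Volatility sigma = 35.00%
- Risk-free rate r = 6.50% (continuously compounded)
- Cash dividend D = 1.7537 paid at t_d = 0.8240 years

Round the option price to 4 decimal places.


Answer: Price = 7.0709

Derivation:
PV(D) = D * exp(-r * t_d) = 1.7537 * 0.94784907 = 1.66224291
S_0' = S_0 - PV(D) = 112.6200 - 1.66224291 = 110.95775709
d1 = (ln(S_0'/K) + (r + sigma^2/2)*T) / (sigma*sqrt(T)) = 0.66781576
d2 = d1 - sigma*sqrt(T) = 0.31781576
exp(-rT) = 0.93706746
N(-d1) = 0.25212560; N(-d2) = 0.37531235
P = K * exp(-rT) * N(-d2) - S_0' * N(-d1) = 99.6500 * 0.93706746 * 0.37531235 - 110.95775709 * 0.25212560 = 7.0709


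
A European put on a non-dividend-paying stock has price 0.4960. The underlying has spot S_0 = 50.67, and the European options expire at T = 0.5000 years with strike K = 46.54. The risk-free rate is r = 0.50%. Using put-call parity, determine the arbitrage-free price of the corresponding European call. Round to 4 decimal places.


Answer: Call price = 4.7422

Derivation:
Put-call parity: C - P = S_0 * exp(-qT) - K * exp(-rT).
S_0 * exp(-qT) = 50.6700 * 1.00000000 = 50.67000000
K * exp(-rT) = 46.5400 * 0.99750312 = 46.42379532
C = P + S*exp(-qT) - K*exp(-rT)
C = 0.4960 + 50.67000000 - 46.42379532 = 4.7422


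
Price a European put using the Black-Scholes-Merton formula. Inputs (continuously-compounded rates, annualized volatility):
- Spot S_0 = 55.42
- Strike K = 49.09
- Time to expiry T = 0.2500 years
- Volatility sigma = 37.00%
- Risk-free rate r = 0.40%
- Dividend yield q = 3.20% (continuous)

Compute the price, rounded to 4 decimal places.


Answer: Price = 1.5704

Derivation:
d1 = (ln(S/K) + (r - q + 0.5*sigma^2) * T) / (sigma * sqrt(T)) = 0.71025779
d2 = d1 - sigma * sqrt(T) = 0.52525779
exp(-rT) = 0.99900050; exp(-qT) = 0.99203191
P = K * exp(-rT) * N(-d2) - S_0 * exp(-qT) * N(-d1)
N(-d1) = 0.23877214; N(-d2) = 0.29970200
P = 49.0900 * 0.99900050 * 0.29970200 - 55.4200 * 0.99203191 * 0.23877214 = 1.5704


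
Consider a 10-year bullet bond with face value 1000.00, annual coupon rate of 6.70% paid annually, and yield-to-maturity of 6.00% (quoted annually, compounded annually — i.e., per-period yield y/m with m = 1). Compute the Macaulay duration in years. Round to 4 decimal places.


Coupon per period c = face * coupon_rate / m = 67.000000
Periods per year m = 1; per-period yield y/m = 0.060000
Number of cashflows N = 10
Cashflows (t years, CF_t, discount factor 1/(1+y/m)^(m*t), PV):
  t = 1.0000: CF_t = 67.000000, DF = 0.943396, PV = 63.207547
  t = 2.0000: CF_t = 67.000000, DF = 0.889996, PV = 59.629761
  t = 3.0000: CF_t = 67.000000, DF = 0.839619, PV = 56.254492
  t = 4.0000: CF_t = 67.000000, DF = 0.792094, PV = 53.070275
  t = 5.0000: CF_t = 67.000000, DF = 0.747258, PV = 50.066298
  t = 6.0000: CF_t = 67.000000, DF = 0.704961, PV = 47.232356
  t = 7.0000: CF_t = 67.000000, DF = 0.665057, PV = 44.558827
  t = 8.0000: CF_t = 67.000000, DF = 0.627412, PV = 42.036629
  t = 9.0000: CF_t = 67.000000, DF = 0.591898, PV = 39.657197
  t = 10.0000: CF_t = 1067.000000, DF = 0.558395, PV = 595.807227
Price P = sum_t PV_t = 1051.520609
Macaulay numerator sum_t t * PV_t:
  t * PV_t at t = 1.0000: 63.207547
  t * PV_t at t = 2.0000: 119.259523
  t * PV_t at t = 3.0000: 168.763476
  t * PV_t at t = 4.0000: 212.281102
  t * PV_t at t = 5.0000: 250.331488
  t * PV_t at t = 6.0000: 283.394137
  t * PV_t at t = 7.0000: 311.911786
  t * PV_t at t = 8.0000: 336.293031
  t * PV_t at t = 9.0000: 356.914774
  t * PV_t at t = 10.0000: 5958.072270
Macaulay duration D = (sum_t t * PV_t) / P = 8060.429133 / 1051.520609 = 7.665498

Answer: Macaulay duration = 7.6655 years


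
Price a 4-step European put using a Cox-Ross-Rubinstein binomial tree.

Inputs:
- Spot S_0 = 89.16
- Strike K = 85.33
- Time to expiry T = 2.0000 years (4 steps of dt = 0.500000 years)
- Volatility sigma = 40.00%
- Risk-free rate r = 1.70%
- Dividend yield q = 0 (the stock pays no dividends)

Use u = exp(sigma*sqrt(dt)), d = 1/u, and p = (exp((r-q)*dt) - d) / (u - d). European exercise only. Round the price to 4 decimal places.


dt = T/N = 0.500000
u = exp(sigma*sqrt(dt)) = 1.326896; d = 1/u = 0.753638
p = (exp((r-q)*dt) - d) / (u - d) = 0.444648
Discount per step: exp(-r*dt) = 0.991536
Stock lattice S(k, i) with i counting down-moves:
  k=0: S(0,0) = 89.1600
  k=1: S(1,0) = 118.3061; S(1,1) = 67.1944
  k=2: S(2,0) = 156.9799; S(2,1) = 89.1600; S(2,2) = 50.6403
  k=3: S(3,0) = 208.2961; S(3,1) = 118.3061; S(3,2) = 67.1944; S(3,3) = 38.1644
  k=4: S(4,0) = 276.3874; S(4,1) = 156.9799; S(4,2) = 89.1600; S(4,3) = 50.6403; S(4,4) = 28.7622
Terminal payoffs V(N, i) = max(K - S_T, 0):
  V(4,0) = 0.000000; V(4,1) = 0.000000; V(4,2) = 0.000000; V(4,3) = 34.689731; V(4,4) = 56.567811
Backward induction: V(k, i) = exp(-r*dt) * [p * V(k+1, i) + (1-p) * V(k+1, i+1)].
  V(3,0) = exp(-r*dt) * [p*0.000000 + (1-p)*0.000000] = 0.000000
  V(3,1) = exp(-r*dt) * [p*0.000000 + (1-p)*0.000000] = 0.000000
  V(3,2) = exp(-r*dt) * [p*0.000000 + (1-p)*34.689731] = 19.101963
  V(3,3) = exp(-r*dt) * [p*34.689731 + (1-p)*56.567811] = 46.443322
  V(2,0) = exp(-r*dt) * [p*0.000000 + (1-p)*0.000000] = 0.000000
  V(2,1) = exp(-r*dt) * [p*0.000000 + (1-p)*19.101963] = 10.518530
  V(2,2) = exp(-r*dt) * [p*19.101963 + (1-p)*46.443322] = 33.995853
  V(1,0) = exp(-r*dt) * [p*0.000000 + (1-p)*10.518530] = 5.792048
  V(1,1) = exp(-r*dt) * [p*10.518530 + (1-p)*33.995853] = 23.357332
  V(0,0) = exp(-r*dt) * [p*5.792048 + (1-p)*23.357332] = 15.415379

Answer: Price = V(0,0) = 15.4154


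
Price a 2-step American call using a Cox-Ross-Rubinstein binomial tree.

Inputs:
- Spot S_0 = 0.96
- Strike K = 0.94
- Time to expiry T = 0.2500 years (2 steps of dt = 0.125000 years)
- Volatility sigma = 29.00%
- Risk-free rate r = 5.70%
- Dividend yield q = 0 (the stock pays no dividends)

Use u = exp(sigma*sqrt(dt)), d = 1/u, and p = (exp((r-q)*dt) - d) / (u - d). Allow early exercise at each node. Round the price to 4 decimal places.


dt = T/N = 0.125000
u = exp(sigma*sqrt(dt)) = 1.107971; d = 1/u = 0.902551
p = (exp((r-q)*dt) - d) / (u - d) = 0.509199
Discount per step: exp(-r*dt) = 0.992900
Stock lattice S(k, i) with i counting down-moves:
  k=0: S(0,0) = 0.9600
  k=1: S(1,0) = 1.0637; S(1,1) = 0.8664
  k=2: S(2,0) = 1.1785; S(2,1) = 0.9600; S(2,2) = 0.7820
Terminal payoffs V(N, i) = max(S_T - K, 0):
  V(2,0) = 0.238496; V(2,1) = 0.020000; V(2,2) = 0.000000
Backward induction: V(k, i) = exp(-r*dt) * [p * V(k+1, i) + (1-p) * V(k+1, i+1)]; then take max(V_cont, immediate exercise) for American.
  V(1,0) = exp(-r*dt) * [p*0.238496 + (1-p)*0.020000] = 0.130326; exercise = 0.123652; V(1,0) = max -> 0.130326
  V(1,1) = exp(-r*dt) * [p*0.020000 + (1-p)*0.000000] = 0.010112; exercise = 0.000000; V(1,1) = max -> 0.010112
  V(0,0) = exp(-r*dt) * [p*0.130326 + (1-p)*0.010112] = 0.070818; exercise = 0.020000; V(0,0) = max -> 0.070818

Answer: Price = V(0,0) = 0.0708


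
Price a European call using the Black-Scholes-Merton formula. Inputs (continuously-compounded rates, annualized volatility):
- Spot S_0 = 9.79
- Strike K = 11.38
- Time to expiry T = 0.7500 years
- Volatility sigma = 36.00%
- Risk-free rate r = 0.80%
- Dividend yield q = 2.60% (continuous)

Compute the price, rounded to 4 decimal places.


d1 = (ln(S/K) + (r - q + 0.5*sigma^2) * T) / (sigma * sqrt(T)) = -0.37013275
d2 = d1 - sigma * sqrt(T) = -0.68190190
exp(-rT) = 0.99401796; exp(-qT) = 0.98068890
C = S_0 * exp(-qT) * N(d1) - K * exp(-rT) * N(d2)
N(d1) = 0.35564179; N(d2) = 0.24765049
C = 9.7900 * 0.98068890 * 0.35564179 - 11.3800 * 0.99401796 * 0.24765049 = 0.6131

Answer: Price = 0.6131
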